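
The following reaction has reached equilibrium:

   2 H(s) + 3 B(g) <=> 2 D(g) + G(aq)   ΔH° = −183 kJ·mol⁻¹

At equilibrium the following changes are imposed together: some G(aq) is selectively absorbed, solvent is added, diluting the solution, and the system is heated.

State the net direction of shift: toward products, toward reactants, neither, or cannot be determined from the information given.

Removing G (aq), a product, drives the reaction to the right.
Dilution lowers every aqueous concentration by the same factor. Δn_aq = 1 − 0 = +1, so the system shifts toward the side with more dissolved moles — to the right.
The forward reaction is exothermic. Raising T favours the endothermic direction — shift to the left.
The individual effects push in opposite directions; without quantitative information the net direction cannot be determined.

cannot be determined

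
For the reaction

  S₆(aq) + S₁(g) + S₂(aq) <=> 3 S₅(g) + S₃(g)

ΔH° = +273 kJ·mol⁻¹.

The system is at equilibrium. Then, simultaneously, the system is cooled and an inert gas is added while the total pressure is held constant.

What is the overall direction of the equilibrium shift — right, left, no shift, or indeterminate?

cannot be determined

The forward reaction is endothermic. Lowering T favours the exothermic direction — shift to the left.
Adding inert gas at constant total pressure expands the volume and lowers every reacting partial pressure. With Δn_gas = 4 − 1 = +3, Q moves away from K toward the side with fewer gas moles, so the system shifts toward the side with more gas moles — to the right.
The individual effects push in opposite directions; without quantitative information the net direction cannot be determined.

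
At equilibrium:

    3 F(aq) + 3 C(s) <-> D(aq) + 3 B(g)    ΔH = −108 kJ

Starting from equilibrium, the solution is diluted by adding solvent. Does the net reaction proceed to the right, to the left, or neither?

Dilution lowers every aqueous concentration by the same factor. Δn_aq = 1 − 3 = -2, so the system shifts toward the side with more dissolved moles — to the left.

left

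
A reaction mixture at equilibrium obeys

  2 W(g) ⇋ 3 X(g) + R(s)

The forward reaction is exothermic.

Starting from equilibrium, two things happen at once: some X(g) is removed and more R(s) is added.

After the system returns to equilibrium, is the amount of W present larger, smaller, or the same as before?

Removing X (g), a product, drives the reaction to the right.
R is a pure solid; its activity is 1 regardless of amount, so Q is unaffected — no shift from this change.
The net shift is to the right. W is a reactant, so its amount decreases.

decreases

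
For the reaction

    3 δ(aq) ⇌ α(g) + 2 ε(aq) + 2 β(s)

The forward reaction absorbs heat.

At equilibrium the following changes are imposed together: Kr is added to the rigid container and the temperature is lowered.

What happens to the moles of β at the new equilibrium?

At constant volume, adding an inert gas leaves every reacting species' partial pressure unchanged, so Q is unchanged — no shift from this change.
The forward reaction is endothermic. Lowering T favours the exothermic direction — shift to the left.
The net shift is to the left. β is a product, so its amount decreases.

decreases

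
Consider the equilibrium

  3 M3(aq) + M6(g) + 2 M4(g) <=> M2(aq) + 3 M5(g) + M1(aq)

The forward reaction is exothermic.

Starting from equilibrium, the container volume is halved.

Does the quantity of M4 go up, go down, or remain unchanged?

Gas moles: reactants 3, products 3. Δn_gas = 0, so a volume change leaves Q equal to K — no shift from this change.
No net shift occurs, so the amount of M4 is unchanged.

unchanged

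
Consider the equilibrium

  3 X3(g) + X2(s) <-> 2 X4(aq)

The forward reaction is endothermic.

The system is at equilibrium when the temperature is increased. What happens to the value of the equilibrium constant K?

K depends on temperature via the van 't Hoff relation. The forward reaction is endothermic, so raising T increases K.

increases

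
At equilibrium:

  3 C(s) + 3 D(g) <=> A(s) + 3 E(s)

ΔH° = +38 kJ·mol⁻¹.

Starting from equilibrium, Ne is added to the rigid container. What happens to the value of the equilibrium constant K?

unchanged

The equilibrium constant depends only on temperature. This perturbation changes neither the position of equilibrium nor K.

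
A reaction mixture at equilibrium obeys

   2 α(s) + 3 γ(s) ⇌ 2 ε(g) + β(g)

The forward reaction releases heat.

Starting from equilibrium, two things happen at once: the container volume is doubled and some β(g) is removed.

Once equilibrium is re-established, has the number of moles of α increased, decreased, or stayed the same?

Gas moles: reactants 0, products 3 (Δn_gas = +3). Expansion shifts the system toward the side with more moles of gas — to the right.
Removing β (g), a product, drives the reaction to the right.
The net shift is to the right. α is a reactant, so its amount decreases.

decreases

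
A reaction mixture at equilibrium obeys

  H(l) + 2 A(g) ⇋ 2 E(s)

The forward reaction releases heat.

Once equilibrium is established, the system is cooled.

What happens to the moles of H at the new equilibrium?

decreases

The forward reaction is exothermic. Lowering T favours the exothermic direction — shift to the right.
The net shift is to the right. H is a reactant, so its amount decreases.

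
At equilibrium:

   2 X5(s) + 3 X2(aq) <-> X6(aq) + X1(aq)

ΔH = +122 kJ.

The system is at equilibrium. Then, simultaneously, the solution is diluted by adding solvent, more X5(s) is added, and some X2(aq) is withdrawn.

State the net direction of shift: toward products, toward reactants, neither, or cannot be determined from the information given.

Dilution lowers every aqueous concentration by the same factor. Δn_aq = 2 − 3 = -1, so the system shifts toward the side with more dissolved moles — to the left.
X5 is a pure solid; its activity is 1 regardless of amount, so Q is unaffected — no shift from this change.
Removing X2 (aq), a reactant, drives the reaction to the left.
Only the nonzero effect(s) matter; the net shift is to the left.

left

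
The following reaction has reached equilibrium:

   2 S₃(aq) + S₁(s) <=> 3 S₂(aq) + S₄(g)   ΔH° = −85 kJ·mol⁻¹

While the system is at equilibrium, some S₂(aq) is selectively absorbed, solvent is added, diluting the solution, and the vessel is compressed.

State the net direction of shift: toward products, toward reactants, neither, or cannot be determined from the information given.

cannot be determined

Removing S₂ (aq), a product, drives the reaction to the right.
Dilution lowers every aqueous concentration by the same factor. Δn_aq = 3 − 2 = +1, so the system shifts toward the side with more dissolved moles — to the right.
Gas moles: reactants 0, products 1 (Δn_gas = +1). Compression shifts the system toward the side with fewer moles of gas — to the left.
The individual effects push in opposite directions; without quantitative information the net direction cannot be determined.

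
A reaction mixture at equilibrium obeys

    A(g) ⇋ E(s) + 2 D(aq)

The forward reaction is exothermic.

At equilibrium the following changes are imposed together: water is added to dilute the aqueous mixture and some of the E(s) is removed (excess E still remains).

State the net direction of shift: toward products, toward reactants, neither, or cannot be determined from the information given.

Dilution lowers every aqueous concentration by the same factor. Δn_aq = 2 − 0 = +2, so the system shifts toward the side with more dissolved moles — to the right.
E is a pure solid; its activity is 1 regardless of amount, so Q is unaffected — no shift from this change.
Only the nonzero effect(s) matter; the net shift is to the right.

right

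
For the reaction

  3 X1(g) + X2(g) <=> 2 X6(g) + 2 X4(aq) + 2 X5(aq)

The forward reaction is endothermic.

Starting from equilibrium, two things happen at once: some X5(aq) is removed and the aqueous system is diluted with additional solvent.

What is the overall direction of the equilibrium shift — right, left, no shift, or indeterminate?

right

Removing X5 (aq), a product, drives the reaction to the right.
Dilution lowers every aqueous concentration by the same factor. Δn_aq = 4 − 0 = +4, so the system shifts toward the side with more dissolved moles — to the right.
All effects act in the same direction — net shift to the right.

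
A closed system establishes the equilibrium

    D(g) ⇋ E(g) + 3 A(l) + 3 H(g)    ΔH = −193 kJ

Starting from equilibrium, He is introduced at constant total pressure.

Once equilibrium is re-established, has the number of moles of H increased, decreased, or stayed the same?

increases

Adding inert gas at constant total pressure expands the volume and lowers every reacting partial pressure. With Δn_gas = 4 − 1 = +3, Q moves away from K toward the side with fewer gas moles, so the system shifts toward the side with more gas moles — to the right.
The net shift is to the right. H is a product, so its amount increases.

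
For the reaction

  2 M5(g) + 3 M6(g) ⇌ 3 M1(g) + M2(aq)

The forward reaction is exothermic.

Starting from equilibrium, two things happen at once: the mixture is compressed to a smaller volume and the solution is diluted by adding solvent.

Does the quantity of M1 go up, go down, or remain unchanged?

increases

Gas moles: reactants 5, products 3 (Δn_gas = -2). Compression shifts the system toward the side with fewer moles of gas — to the right.
Dilution lowers every aqueous concentration by the same factor. Δn_aq = 1 − 0 = +1, so the system shifts toward the side with more dissolved moles — to the right.
The net shift is to the right. M1 is a product, so its amount increases.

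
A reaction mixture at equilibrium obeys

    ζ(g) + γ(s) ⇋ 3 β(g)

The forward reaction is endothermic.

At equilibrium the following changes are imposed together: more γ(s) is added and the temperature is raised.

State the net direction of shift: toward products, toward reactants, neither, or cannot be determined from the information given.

γ is a pure solid; its activity is 1 regardless of amount, so Q is unaffected — no shift from this change.
The forward reaction is endothermic. Raising T favours the endothermic direction — shift to the right.
Only the nonzero effect(s) matter; the net shift is to the right.

right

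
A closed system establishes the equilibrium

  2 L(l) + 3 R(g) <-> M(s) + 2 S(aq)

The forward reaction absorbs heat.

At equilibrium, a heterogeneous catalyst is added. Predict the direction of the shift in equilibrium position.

no shift

A catalyst speeds both forward and reverse rates equally; it changes neither Q nor K — no shift from this change.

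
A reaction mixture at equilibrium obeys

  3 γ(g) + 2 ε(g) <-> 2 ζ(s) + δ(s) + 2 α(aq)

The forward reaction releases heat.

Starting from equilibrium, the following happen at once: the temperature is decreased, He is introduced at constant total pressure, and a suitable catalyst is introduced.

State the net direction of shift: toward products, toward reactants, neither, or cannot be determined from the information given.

cannot be determined

The forward reaction is exothermic. Lowering T favours the exothermic direction — shift to the right.
Adding inert gas at constant total pressure expands the volume and lowers every reacting partial pressure. With Δn_gas = 0 − 5 = -5, Q moves away from K toward the side with fewer gas moles, so the system shifts toward the side with more gas moles — to the left.
A catalyst speeds both forward and reverse rates equally; it changes neither Q nor K — no shift from this change.
The individual effects push in opposite directions; without quantitative information the net direction cannot be determined.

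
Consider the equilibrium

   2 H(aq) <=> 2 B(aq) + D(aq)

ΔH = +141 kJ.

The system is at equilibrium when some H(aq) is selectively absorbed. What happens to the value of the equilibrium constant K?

The equilibrium constant depends only on temperature. This perturbation may move the position of equilibrium, but since T is unchanged, K itself is unchanged.

unchanged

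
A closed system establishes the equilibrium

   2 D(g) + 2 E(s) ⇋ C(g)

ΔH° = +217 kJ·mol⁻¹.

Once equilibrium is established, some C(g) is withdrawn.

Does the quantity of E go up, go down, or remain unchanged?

decreases

Removing C (g), a product, drives the reaction to the right.
The net shift is to the right. E is a reactant, so its amount decreases.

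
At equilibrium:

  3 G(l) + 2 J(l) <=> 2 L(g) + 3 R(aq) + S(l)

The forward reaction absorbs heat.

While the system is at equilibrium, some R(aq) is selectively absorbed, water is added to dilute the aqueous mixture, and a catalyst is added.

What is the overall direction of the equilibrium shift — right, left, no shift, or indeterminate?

Removing R (aq), a product, drives the reaction to the right.
Dilution lowers every aqueous concentration by the same factor. Δn_aq = 3 − 0 = +3, so the system shifts toward the side with more dissolved moles — to the right.
A catalyst speeds both forward and reverse rates equally; it changes neither Q nor K — no shift from this change.
Only the nonzero effect(s) matter; the net shift is to the right.

right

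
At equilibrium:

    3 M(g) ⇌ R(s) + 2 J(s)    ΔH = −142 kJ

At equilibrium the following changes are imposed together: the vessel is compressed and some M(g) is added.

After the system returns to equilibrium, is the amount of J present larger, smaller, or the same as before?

increases

Gas moles: reactants 3, products 0 (Δn_gas = -3). Compression shifts the system toward the side with fewer moles of gas — to the right.
Adding M (g), a reactant, drives the reaction to the right.
The net shift is to the right. J is a product, so its amount increases.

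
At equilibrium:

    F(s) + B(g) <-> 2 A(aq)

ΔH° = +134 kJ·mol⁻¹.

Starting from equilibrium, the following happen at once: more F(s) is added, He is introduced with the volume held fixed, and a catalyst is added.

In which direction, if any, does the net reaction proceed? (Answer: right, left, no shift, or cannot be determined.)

F is a pure solid; its activity is 1 regardless of amount, so Q is unaffected — no shift from this change.
At constant volume, adding an inert gas leaves every reacting species' partial pressure unchanged, so Q is unchanged — no shift from this change.
A catalyst speeds both forward and reverse rates equally; it changes neither Q nor K — no shift from this change.
None of the changes alters Q relative to K, so there is no net shift.

no shift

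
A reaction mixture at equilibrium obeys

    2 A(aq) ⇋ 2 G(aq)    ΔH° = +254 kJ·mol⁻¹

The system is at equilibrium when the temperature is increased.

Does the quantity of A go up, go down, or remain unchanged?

The forward reaction is endothermic. Raising T favours the endothermic direction — shift to the right.
The net shift is to the right. A is a reactant, so its amount decreases.

decreases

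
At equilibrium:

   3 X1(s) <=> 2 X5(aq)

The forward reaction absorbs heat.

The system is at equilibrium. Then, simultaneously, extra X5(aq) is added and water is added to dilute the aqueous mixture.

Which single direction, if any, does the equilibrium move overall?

Adding X5 (aq), a product, drives the reaction to the left.
Dilution lowers every aqueous concentration by the same factor. Δn_aq = 2 − 0 = +2, so the system shifts toward the side with more dissolved moles — to the right.
The individual effects push in opposite directions; without quantitative information the net direction cannot be determined.

cannot be determined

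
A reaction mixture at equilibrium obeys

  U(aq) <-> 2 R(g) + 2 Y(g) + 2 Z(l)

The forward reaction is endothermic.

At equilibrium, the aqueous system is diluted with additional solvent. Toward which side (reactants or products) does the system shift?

left

Dilution lowers every aqueous concentration by the same factor. Δn_aq = 0 − 1 = -1, so the system shifts toward the side with more dissolved moles — to the left.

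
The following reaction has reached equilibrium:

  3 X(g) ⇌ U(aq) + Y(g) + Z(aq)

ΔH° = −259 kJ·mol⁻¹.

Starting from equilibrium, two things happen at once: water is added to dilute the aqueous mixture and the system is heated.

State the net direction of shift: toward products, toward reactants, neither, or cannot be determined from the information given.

Dilution lowers every aqueous concentration by the same factor. Δn_aq = 2 − 0 = +2, so the system shifts toward the side with more dissolved moles — to the right.
The forward reaction is exothermic. Raising T favours the endothermic direction — shift to the left.
The individual effects push in opposite directions; without quantitative information the net direction cannot be determined.

cannot be determined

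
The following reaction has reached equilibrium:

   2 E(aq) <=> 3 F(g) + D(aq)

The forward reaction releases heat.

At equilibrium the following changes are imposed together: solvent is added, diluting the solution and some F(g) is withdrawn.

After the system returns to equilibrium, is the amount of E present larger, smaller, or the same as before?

cannot be determined

Dilution lowers every aqueous concentration by the same factor. Δn_aq = 1 − 2 = -1, so the system shifts toward the side with more dissolved moles — to the left.
Removing F (g), a product, drives the reaction to the right.
The two effects oppose each other, so the net shift — and hence the change in E — cannot be determined from the given information.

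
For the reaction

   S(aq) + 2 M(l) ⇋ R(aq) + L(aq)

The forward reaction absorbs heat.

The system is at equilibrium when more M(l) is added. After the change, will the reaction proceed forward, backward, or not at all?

M is a pure liquid; its activity is 1 regardless of amount, so Q is unaffected — no shift from this change.

no shift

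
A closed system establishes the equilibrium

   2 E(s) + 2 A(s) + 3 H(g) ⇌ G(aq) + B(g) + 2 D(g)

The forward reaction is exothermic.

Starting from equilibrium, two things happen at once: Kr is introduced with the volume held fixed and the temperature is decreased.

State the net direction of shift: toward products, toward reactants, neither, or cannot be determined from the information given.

At constant volume, adding an inert gas leaves every reacting species' partial pressure unchanged, so Q is unchanged — no shift from this change.
The forward reaction is exothermic. Lowering T favours the exothermic direction — shift to the right.
Only the nonzero effect(s) matter; the net shift is to the right.

right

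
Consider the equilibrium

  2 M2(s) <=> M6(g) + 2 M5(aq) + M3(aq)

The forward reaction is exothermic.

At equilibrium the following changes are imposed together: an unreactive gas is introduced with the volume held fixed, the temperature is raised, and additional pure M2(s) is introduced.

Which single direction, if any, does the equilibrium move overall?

At constant volume, adding an inert gas leaves every reacting species' partial pressure unchanged, so Q is unchanged — no shift from this change.
The forward reaction is exothermic. Raising T favours the endothermic direction — shift to the left.
M2 is a pure solid; its activity is 1 regardless of amount, so Q is unaffected — no shift from this change.
Only the nonzero effect(s) matter; the net shift is to the left.

left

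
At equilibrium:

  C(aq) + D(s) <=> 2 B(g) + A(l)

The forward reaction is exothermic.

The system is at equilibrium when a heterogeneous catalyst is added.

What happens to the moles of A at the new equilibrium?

A catalyst speeds both forward and reverse rates equally; it changes neither Q nor K — no shift from this change.
No net shift occurs, so the amount of A is unchanged.

unchanged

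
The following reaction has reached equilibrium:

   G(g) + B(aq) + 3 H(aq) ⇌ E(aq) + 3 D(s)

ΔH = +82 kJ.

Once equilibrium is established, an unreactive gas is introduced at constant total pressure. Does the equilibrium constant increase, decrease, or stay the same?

unchanged

The equilibrium constant depends only on temperature. This perturbation may move the position of equilibrium, but since T is unchanged, K itself is unchanged.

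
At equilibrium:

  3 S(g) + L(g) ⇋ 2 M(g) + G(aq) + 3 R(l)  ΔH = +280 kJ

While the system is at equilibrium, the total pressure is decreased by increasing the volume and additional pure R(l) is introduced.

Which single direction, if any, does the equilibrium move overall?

left

Gas moles: reactants 4, products 2 (Δn_gas = -2). Expansion shifts the system toward the side with more moles of gas — to the left.
R is a pure liquid; its activity is 1 regardless of amount, so Q is unaffected — no shift from this change.
Only the nonzero effect(s) matter; the net shift is to the left.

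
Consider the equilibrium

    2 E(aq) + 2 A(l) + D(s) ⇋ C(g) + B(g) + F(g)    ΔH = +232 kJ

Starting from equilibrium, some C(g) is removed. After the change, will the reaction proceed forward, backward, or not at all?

Removing C (g), a product, drives the reaction to the right.

right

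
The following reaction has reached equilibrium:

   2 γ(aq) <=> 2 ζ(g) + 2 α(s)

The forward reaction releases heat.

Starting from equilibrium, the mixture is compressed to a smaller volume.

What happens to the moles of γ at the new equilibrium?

Gas moles: reactants 0, products 2 (Δn_gas = +2). Compression shifts the system toward the side with fewer moles of gas — to the left.
The net shift is to the left. γ is a reactant, so its amount increases.

increases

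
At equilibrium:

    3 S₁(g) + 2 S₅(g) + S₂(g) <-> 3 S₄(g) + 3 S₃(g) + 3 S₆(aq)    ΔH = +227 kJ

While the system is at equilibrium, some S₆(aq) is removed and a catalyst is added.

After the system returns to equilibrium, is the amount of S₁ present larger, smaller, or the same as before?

decreases

Removing S₆ (aq), a product, drives the reaction to the right.
A catalyst speeds both forward and reverse rates equally; it changes neither Q nor K — no shift from this change.
The net shift is to the right. S₁ is a reactant, so its amount decreases.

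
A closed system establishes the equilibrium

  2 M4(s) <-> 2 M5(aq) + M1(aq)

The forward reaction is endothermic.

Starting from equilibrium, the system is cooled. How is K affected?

decreases

K depends on temperature via the van 't Hoff relation. The forward reaction is endothermic, so lowering T decreases K.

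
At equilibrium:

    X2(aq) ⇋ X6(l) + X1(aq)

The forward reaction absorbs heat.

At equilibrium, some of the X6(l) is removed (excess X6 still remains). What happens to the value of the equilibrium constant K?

unchanged

The equilibrium constant depends only on temperature. This perturbation changes neither the position of equilibrium nor K.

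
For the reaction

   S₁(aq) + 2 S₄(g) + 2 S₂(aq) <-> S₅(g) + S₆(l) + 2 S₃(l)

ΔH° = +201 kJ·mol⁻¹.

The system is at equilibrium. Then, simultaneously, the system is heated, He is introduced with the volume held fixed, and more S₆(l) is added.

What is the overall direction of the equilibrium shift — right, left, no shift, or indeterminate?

The forward reaction is endothermic. Raising T favours the endothermic direction — shift to the right.
At constant volume, adding an inert gas leaves every reacting species' partial pressure unchanged, so Q is unchanged — no shift from this change.
S₆ is a pure liquid; its activity is 1 regardless of amount, so Q is unaffected — no shift from this change.
Only the nonzero effect(s) matter; the net shift is to the right.

right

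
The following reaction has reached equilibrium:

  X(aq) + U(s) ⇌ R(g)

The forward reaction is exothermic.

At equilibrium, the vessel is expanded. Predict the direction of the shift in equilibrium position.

right

Gas moles: reactants 0, products 1 (Δn_gas = +1). Expansion shifts the system toward the side with more moles of gas — to the right.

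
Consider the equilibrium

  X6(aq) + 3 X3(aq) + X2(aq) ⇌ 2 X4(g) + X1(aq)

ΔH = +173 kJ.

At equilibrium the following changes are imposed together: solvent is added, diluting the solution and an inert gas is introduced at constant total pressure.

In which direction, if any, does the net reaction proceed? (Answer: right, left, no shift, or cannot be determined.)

cannot be determined

Dilution lowers every aqueous concentration by the same factor. Δn_aq = 1 − 5 = -4, so the system shifts toward the side with more dissolved moles — to the left.
Adding inert gas at constant total pressure expands the volume and lowers every reacting partial pressure. With Δn_gas = 2 − 0 = +2, Q moves away from K toward the side with fewer gas moles, so the system shifts toward the side with more gas moles — to the right.
The individual effects push in opposite directions; without quantitative information the net direction cannot be determined.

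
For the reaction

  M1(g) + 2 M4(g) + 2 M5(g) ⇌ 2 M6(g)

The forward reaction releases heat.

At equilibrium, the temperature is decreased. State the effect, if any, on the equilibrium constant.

K depends on temperature via the van 't Hoff relation. The forward reaction is exothermic, so lowering T increases K.

increases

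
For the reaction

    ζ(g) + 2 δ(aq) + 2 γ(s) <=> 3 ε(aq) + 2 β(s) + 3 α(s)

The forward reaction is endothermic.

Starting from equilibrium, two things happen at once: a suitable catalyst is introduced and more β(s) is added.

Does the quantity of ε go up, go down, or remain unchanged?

A catalyst speeds both forward and reverse rates equally; it changes neither Q nor K — no shift from this change.
β is a pure solid; its activity is 1 regardless of amount, so Q is unaffected — no shift from this change.
No net shift occurs, so the amount of ε is unchanged.

unchanged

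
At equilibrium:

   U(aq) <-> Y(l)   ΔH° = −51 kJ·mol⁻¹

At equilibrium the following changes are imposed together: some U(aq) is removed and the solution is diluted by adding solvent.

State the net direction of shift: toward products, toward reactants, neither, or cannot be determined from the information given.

left

Removing U (aq), a reactant, drives the reaction to the left.
Dilution lowers every aqueous concentration by the same factor. Δn_aq = 0 − 1 = -1, so the system shifts toward the side with more dissolved moles — to the left.
All effects act in the same direction — net shift to the left.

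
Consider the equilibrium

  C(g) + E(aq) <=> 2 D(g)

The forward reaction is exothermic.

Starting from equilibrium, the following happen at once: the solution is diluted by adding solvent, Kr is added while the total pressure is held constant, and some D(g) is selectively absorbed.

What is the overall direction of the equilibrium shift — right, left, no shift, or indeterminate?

cannot be determined

Dilution lowers every aqueous concentration by the same factor. Δn_aq = 0 − 1 = -1, so the system shifts toward the side with more dissolved moles — to the left.
Adding inert gas at constant total pressure expands the volume and lowers every reacting partial pressure. With Δn_gas = 2 − 1 = +1, Q moves away from K toward the side with fewer gas moles, so the system shifts toward the side with more gas moles — to the right.
Removing D (g), a product, drives the reaction to the right.
The individual effects push in opposite directions; without quantitative information the net direction cannot be determined.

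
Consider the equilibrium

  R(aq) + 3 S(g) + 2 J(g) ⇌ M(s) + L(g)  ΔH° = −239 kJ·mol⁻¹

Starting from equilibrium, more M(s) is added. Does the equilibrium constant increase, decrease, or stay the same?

unchanged

The equilibrium constant depends only on temperature. This perturbation changes neither the position of equilibrium nor K.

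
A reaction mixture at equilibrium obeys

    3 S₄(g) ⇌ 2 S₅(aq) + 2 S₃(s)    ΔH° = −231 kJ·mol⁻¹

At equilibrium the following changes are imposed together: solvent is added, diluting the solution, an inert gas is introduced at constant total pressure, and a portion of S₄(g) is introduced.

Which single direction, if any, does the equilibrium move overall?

Dilution lowers every aqueous concentration by the same factor. Δn_aq = 2 − 0 = +2, so the system shifts toward the side with more dissolved moles — to the right.
Adding inert gas at constant total pressure expands the volume and lowers every reacting partial pressure. With Δn_gas = 0 − 3 = -3, Q moves away from K toward the side with fewer gas moles, so the system shifts toward the side with more gas moles — to the left.
Adding S₄ (g), a reactant, drives the reaction to the right.
The individual effects push in opposite directions; without quantitative information the net direction cannot be determined.

cannot be determined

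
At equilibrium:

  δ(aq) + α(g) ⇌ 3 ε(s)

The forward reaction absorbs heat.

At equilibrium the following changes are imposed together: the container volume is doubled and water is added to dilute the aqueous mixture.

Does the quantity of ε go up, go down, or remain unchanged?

Gas moles: reactants 1, products 0 (Δn_gas = -1). Expansion shifts the system toward the side with more moles of gas — to the left.
Dilution lowers every aqueous concentration by the same factor. Δn_aq = 0 − 1 = -1, so the system shifts toward the side with more dissolved moles — to the left.
The net shift is to the left. ε is a product, so its amount decreases.

decreases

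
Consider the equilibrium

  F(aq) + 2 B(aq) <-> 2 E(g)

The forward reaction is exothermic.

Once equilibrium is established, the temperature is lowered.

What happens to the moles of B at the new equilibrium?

decreases

The forward reaction is exothermic. Lowering T favours the exothermic direction — shift to the right.
The net shift is to the right. B is a reactant, so its amount decreases.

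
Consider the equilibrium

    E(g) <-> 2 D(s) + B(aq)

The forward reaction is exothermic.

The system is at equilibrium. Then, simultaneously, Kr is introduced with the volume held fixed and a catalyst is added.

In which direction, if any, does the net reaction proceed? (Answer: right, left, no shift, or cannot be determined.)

At constant volume, adding an inert gas leaves every reacting species' partial pressure unchanged, so Q is unchanged — no shift from this change.
A catalyst speeds both forward and reverse rates equally; it changes neither Q nor K — no shift from this change.
None of the changes alters Q relative to K, so there is no net shift.

no shift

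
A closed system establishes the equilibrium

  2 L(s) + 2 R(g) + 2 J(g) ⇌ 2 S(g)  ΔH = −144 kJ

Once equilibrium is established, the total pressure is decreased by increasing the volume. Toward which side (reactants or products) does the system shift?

left

Gas moles: reactants 4, products 2 (Δn_gas = -2). Expansion shifts the system toward the side with more moles of gas — to the left.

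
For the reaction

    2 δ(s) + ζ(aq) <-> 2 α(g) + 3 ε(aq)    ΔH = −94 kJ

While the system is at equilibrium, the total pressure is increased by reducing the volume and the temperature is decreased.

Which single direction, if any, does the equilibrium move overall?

cannot be determined

Gas moles: reactants 0, products 2 (Δn_gas = +2). Compression shifts the system toward the side with fewer moles of gas — to the left.
The forward reaction is exothermic. Lowering T favours the exothermic direction — shift to the right.
The individual effects push in opposite directions; without quantitative information the net direction cannot be determined.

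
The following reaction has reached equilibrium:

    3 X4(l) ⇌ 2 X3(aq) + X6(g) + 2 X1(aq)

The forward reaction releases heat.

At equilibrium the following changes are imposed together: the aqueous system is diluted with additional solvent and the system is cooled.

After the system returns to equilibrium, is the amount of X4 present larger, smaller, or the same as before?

Dilution lowers every aqueous concentration by the same factor. Δn_aq = 4 − 0 = +4, so the system shifts toward the side with more dissolved moles — to the right.
The forward reaction is exothermic. Lowering T favours the exothermic direction — shift to the right.
The net shift is to the right. X4 is a reactant, so its amount decreases.

decreases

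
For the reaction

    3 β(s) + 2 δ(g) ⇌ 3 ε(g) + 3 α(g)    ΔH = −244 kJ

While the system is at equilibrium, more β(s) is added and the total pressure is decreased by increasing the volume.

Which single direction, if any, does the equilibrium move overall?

β is a pure solid; its activity is 1 regardless of amount, so Q is unaffected — no shift from this change.
Gas moles: reactants 2, products 6 (Δn_gas = +4). Expansion shifts the system toward the side with more moles of gas — to the right.
Only the nonzero effect(s) matter; the net shift is to the right.

right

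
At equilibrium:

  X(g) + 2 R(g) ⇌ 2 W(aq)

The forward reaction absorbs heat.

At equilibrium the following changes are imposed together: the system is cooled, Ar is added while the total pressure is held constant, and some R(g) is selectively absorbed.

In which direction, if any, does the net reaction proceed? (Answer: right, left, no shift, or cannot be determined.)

The forward reaction is endothermic. Lowering T favours the exothermic direction — shift to the left.
Adding inert gas at constant total pressure expands the volume and lowers every reacting partial pressure. With Δn_gas = 0 − 3 = -3, Q moves away from K toward the side with fewer gas moles, so the system shifts toward the side with more gas moles — to the left.
Removing R (g), a reactant, drives the reaction to the left.
All effects act in the same direction — net shift to the left.

left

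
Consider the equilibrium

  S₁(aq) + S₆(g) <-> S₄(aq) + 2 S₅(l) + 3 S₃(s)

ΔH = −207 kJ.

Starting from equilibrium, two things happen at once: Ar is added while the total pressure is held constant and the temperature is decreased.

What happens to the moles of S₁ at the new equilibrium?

cannot be determined

Adding inert gas at constant total pressure expands the volume and lowers every reacting partial pressure. With Δn_gas = 0 − 1 = -1, Q moves away from K toward the side with fewer gas moles, so the system shifts toward the side with more gas moles — to the left.
The forward reaction is exothermic. Lowering T favours the exothermic direction — shift to the right.
The two effects oppose each other, so the net shift — and hence the change in S₁ — cannot be determined from the given information.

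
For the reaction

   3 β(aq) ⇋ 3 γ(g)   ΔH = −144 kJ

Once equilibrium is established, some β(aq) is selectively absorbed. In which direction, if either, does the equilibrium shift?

Removing β (aq), a reactant, drives the reaction to the left.

left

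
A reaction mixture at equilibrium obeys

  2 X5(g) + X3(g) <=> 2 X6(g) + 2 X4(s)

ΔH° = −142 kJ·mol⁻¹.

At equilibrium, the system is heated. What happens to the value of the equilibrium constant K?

K depends on temperature via the van 't Hoff relation. The forward reaction is exothermic, so raising T decreases K.

decreases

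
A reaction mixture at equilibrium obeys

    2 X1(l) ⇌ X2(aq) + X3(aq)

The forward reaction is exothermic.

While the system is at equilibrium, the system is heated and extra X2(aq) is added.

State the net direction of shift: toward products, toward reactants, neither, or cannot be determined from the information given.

left

The forward reaction is exothermic. Raising T favours the endothermic direction — shift to the left.
Adding X2 (aq), a product, drives the reaction to the left.
All effects act in the same direction — net shift to the left.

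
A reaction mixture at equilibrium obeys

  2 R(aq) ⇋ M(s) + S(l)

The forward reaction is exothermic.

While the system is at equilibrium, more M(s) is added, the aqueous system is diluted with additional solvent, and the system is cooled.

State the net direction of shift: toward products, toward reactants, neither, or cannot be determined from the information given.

M is a pure solid; its activity is 1 regardless of amount, so Q is unaffected — no shift from this change.
Dilution lowers every aqueous concentration by the same factor. Δn_aq = 0 − 2 = -2, so the system shifts toward the side with more dissolved moles — to the left.
The forward reaction is exothermic. Lowering T favours the exothermic direction — shift to the right.
The individual effects push in opposite directions; without quantitative information the net direction cannot be determined.

cannot be determined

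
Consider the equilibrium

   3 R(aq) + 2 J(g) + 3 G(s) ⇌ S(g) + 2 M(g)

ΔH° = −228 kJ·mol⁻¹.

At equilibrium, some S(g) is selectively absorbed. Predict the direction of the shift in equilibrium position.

Removing S (g), a product, drives the reaction to the right.

right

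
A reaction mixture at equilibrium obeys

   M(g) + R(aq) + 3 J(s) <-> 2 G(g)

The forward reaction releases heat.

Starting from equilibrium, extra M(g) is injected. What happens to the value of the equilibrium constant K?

The equilibrium constant depends only on temperature. This perturbation may move the position of equilibrium, but since T is unchanged, K itself is unchanged.

unchanged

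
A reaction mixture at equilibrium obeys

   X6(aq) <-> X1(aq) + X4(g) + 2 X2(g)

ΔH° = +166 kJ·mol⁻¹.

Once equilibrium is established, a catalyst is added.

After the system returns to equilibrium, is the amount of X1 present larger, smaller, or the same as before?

unchanged

A catalyst speeds both forward and reverse rates equally; it changes neither Q nor K — no shift from this change.
No net shift occurs, so the amount of X1 is unchanged.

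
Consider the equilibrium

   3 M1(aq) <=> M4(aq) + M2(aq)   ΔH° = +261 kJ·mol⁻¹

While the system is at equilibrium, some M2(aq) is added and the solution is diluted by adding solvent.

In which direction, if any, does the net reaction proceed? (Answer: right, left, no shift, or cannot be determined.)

left

Adding M2 (aq), a product, drives the reaction to the left.
Dilution lowers every aqueous concentration by the same factor. Δn_aq = 2 − 3 = -1, so the system shifts toward the side with more dissolved moles — to the left.
All effects act in the same direction — net shift to the left.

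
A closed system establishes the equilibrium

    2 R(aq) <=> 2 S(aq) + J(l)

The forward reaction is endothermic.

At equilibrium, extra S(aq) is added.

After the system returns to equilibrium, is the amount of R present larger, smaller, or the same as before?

increases

Adding S (aq), a product, drives the reaction to the left.
The net shift is to the left. R is a reactant, so its amount increases.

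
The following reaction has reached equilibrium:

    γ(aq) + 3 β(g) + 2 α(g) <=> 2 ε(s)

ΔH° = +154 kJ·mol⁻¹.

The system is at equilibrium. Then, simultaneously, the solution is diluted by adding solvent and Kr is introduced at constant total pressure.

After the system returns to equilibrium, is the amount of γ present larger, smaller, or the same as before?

Dilution lowers every aqueous concentration by the same factor. Δn_aq = 0 − 1 = -1, so the system shifts toward the side with more dissolved moles — to the left.
Adding inert gas at constant total pressure expands the volume and lowers every reacting partial pressure. With Δn_gas = 0 − 5 = -5, Q moves away from K toward the side with fewer gas moles, so the system shifts toward the side with more gas moles — to the left.
The net shift is to the left. γ is a reactant, so its amount increases.

increases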